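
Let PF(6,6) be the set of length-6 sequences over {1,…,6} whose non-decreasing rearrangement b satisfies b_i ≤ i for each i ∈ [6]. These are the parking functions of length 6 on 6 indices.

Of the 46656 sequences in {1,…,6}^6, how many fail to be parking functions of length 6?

|PF(6,6)| = (6−6+1)·(6+1)^(6−1) = 1×16807 = 16807 (Konheim–Weiss)
Check (4,5,6,3,5,4) → sorted (3,4,4,5,5,6): b_1=3>1, not a PF.
So 46656 − 16807 = 29849 fail.

29849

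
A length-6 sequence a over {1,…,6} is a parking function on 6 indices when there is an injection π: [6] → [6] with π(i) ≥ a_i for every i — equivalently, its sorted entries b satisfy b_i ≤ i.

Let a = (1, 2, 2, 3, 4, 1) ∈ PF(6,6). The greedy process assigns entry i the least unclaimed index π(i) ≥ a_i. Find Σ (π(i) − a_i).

8

Σπ = 6·7/2 = 21 (π permutes [6]); Σa = 1+2+2+3+4+1 = 13; disp = 21−13 = 8.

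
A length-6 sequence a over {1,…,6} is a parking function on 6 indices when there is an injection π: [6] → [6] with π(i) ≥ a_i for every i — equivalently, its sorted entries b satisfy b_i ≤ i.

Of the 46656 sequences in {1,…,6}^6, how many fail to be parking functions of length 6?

|PF(6,6)| = 1·7^5 = 1·16807 = 16807
E.g. (2,5,1,5,4,6) → sorted (1,2,4,5,5,6): b_3=4>3, not a PF.
Total 46656; non-PF = 46656−16807 = 29849

29849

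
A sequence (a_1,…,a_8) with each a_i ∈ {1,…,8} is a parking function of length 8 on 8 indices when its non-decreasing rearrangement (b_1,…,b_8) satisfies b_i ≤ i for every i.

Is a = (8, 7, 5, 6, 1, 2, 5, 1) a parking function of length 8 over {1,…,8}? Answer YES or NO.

NO

Order a: b = (1, 1, 2, 5, 5, 6, 7, 8).
  b_1=1 ≤ 1
  b_2=1 ≤ 2
  b_3=2 ≤ 3
  b_4=5 > 4
  fails at i=4 ⇒ NO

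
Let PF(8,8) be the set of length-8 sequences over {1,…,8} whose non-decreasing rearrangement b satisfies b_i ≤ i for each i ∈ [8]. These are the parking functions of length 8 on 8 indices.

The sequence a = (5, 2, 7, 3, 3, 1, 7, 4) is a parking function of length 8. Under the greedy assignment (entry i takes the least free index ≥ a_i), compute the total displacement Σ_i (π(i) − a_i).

4

Σπ = 8·9/2 = 36 (π permutes [8]); Σa = 5+2+7+3+3+1+7+4 = 32; disp = 36−32 = 4.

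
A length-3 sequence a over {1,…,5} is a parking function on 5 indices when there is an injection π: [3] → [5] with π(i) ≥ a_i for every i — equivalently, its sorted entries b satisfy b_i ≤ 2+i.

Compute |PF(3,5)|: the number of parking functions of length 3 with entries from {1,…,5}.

108

Count = (5+1−3)·(5+1)^{3−1} = 3×36 = 108
One tuple (1,4,5) → sorted (1,4,5): b_i ≤ 2+i ∀i, a PF.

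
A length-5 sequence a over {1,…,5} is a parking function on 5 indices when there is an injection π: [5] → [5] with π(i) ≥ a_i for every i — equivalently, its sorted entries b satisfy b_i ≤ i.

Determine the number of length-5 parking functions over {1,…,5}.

#PF = 1·6^4 = 1 · 1296 = 1296 [KW]
Example (2,5,1,1,1) → sorted (1,1,1,2,5): b_i ≤ i ∀i, a PF.

1296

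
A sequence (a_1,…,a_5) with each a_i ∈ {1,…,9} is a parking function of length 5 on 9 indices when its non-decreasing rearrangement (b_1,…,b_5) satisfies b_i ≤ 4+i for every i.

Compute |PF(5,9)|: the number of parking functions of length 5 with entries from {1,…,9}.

|PF(5,9)| = (10−5)·10^(5−1) = 5×10000 = 50000
Example (9,6,5,8,2) → sorted (2,5,6,8,9): b_i ≤ 4+i ∀i, a PF.

50000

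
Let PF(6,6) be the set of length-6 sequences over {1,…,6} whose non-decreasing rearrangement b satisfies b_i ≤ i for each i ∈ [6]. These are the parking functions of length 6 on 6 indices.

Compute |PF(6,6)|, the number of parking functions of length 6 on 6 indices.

16807

#PF = (7−6)·7^(6−1) = 1 · 16807 = 16807 [KW]
One tuple (2,4,5,3,6,1) → sorted (1,2,3,4,5,6): b_i ≤ i ∀i, a PF.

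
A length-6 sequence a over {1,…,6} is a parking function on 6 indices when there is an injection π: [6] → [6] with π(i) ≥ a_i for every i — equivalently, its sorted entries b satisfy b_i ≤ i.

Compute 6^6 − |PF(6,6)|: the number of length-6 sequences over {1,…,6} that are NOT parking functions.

29849

|PF(6,6)| = (6−6+1)·(6+1)^(6−1) = 1 · 16807 = 16807 [KW]
One tuple (6,1,3,6,6,6) → sorted (1,3,6,6,6,6): b_2=3>2, not a PF.
6^6 − 16807 = 46656 − 16807 = 29849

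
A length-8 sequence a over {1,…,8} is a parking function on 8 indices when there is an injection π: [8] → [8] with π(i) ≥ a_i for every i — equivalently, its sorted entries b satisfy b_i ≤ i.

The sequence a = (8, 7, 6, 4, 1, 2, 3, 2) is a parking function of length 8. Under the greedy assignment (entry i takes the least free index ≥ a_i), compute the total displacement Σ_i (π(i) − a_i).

3

Σπ = 8·9/2 = 36 (π permutes [8]); Σa = 8+7+6+4+1+2+3+2 = 33; disp = 36−33 = 3.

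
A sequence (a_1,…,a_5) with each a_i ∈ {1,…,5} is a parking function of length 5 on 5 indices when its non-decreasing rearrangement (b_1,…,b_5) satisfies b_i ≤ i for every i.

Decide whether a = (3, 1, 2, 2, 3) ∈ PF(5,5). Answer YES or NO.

YES

Sorted: b = (1, 2, 2, 3, 3).
  b_1=1 ≤ 1
  b_2=2 ≤ 2
  b_3=2 ≤ 3
  b_4=3 ≤ 4
  b_5=3 ≤ 5
All bounds hold ⇒ YES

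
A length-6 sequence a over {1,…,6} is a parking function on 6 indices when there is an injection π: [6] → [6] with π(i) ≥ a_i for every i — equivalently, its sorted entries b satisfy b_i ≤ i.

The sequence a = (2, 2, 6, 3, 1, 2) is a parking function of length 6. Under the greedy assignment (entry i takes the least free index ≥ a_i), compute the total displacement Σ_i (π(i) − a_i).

5

Σπ = 21 ({1..6} each once); Σa = 2+2+6+3+1+2 = 16; disp = 21−16 = 5.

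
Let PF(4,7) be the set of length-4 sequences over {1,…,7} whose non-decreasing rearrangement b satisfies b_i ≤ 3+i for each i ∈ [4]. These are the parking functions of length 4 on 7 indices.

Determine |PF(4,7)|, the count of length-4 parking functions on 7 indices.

Count = (8−4)·8^(4−1) = 4×512 = 2048 [KW]
E.g. (3,2,2,6) → sorted (2,2,3,6): b_i ≤ 3+i ∀i, a PF.

2048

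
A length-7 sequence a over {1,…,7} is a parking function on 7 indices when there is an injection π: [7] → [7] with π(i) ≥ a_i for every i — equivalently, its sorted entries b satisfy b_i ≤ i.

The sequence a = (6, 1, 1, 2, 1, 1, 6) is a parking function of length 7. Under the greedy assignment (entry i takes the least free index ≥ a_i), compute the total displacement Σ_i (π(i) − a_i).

10

Σπ = 28 ({1..7} each once); Σa = 6+1+1+2+1+1+6 = 18; disp = 28−18 = 10.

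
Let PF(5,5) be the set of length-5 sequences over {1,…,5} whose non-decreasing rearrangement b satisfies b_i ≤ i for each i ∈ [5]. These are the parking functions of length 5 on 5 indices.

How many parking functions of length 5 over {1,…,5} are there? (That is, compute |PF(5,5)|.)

1296

#PF = 1·6^4 = 1·1296 = 1296 (Konheim–Weiss)
E.g. (1,4,5,2,3) → sorted (1,2,3,4,5): b_i ≤ i ∀i, a PF.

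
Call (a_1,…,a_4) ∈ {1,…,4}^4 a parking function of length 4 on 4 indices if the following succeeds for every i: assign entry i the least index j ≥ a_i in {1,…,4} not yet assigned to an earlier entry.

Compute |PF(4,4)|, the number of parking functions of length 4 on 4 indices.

Count = (4−4+1)·(4+1)^(4−1) = 1·125 = 125
Check (1,1,4,1) → sorted (1,1,1,4): b_i ≤ i ∀i, a PF.

125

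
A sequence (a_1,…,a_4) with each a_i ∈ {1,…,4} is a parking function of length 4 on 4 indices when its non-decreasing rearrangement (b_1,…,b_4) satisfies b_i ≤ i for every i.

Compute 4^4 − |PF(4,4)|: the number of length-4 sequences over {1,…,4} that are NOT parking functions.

131

|PF(4,4)| = (5−4)·5^(4−1) = 1·125 = 125 (Pollak)
One tuple (3,3,3,1) → sorted (1,3,3,3): b_2=3>2, not a PF.
Total 256; non-PF = 256−125 = 131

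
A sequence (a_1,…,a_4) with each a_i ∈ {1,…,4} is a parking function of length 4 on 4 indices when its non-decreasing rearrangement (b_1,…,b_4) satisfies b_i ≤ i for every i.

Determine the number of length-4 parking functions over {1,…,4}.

|PF| = (4+1−4)·(4+1)^{4−1} = 1×125 = 125 [KW]
One tuple (1,2,1,2) → sorted (1,1,2,2): b_i ≤ i ∀i, a PF.

125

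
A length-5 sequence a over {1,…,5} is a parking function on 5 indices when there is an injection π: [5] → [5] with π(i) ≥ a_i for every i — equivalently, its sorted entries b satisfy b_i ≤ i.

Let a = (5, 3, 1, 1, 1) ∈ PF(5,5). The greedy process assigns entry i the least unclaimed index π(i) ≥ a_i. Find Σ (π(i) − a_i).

4

Σπ = 5·6/2 = 15 (π permutes [5]); Σa = 5+3+1+1+1 = 11; disp = 15−11 = 4.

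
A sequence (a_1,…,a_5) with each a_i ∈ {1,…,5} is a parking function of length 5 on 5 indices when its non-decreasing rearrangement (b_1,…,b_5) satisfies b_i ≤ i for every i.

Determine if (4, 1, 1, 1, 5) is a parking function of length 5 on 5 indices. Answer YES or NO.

YES

Rearranged: b = (1, 1, 1, 4, 5).
  b_1=1 ≤ 1
  b_2=1 ≤ 2
  b_3=1 ≤ 3
  b_4=4 ≤ 4
  b_5=5 ≤ 5
All bounds hold ⇒ YES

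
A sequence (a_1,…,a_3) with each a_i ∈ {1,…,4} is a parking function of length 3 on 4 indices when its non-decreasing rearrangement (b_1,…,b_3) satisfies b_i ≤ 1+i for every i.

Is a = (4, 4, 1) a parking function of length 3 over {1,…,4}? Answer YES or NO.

NO

Order a: b = (1, 4, 4).
  b_1=1 ≤ 2
  b_2=4 > 3
  fails at i=2 ⇒ NO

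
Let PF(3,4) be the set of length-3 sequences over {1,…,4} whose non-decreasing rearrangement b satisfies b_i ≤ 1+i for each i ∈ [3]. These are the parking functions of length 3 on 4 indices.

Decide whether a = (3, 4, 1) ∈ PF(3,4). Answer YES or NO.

YES

Sorted: b = (1, 3, 4).
  b_1=1 ≤ 2
  b_2=3 ≤ 3
  b_3=4 ≤ 4
All bounds hold ⇒ YES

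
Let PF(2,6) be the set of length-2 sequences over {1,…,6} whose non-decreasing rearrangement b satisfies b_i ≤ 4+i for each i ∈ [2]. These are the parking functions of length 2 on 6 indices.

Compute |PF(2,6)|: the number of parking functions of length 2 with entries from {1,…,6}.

|PF| = (6−2+1)·(6+1)^(2−1) = 5×7 = 35 (Pollak)
Example (2,4) → sorted (2,4): b_i ≤ 4+i ∀i, a PF.

35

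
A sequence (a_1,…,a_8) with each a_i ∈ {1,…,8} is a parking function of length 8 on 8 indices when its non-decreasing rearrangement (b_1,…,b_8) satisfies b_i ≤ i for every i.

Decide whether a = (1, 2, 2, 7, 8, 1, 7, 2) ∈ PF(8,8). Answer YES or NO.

NO

Order a: b = (1, 1, 2, 2, 2, 7, 7, 8).
  b_1=1 ≤ 1
  b_2=1 ≤ 2
  b_3=2 ≤ 3
  b_4=2 ≤ 4
  b_5=2 ≤ 5
  b_6=7 > 6
  fails at i=6 ⇒ NO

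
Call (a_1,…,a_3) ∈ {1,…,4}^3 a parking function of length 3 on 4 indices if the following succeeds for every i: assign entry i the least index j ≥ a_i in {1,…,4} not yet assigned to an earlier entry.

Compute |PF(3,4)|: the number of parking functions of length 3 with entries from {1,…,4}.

|PF| = (5−3)·5^(3−1) = 2×25 = 50 (Konheim–Weiss)
E.g. (2,4,2) → sorted (2,2,4): b_i ≤ 1+i ∀i, a PF.

50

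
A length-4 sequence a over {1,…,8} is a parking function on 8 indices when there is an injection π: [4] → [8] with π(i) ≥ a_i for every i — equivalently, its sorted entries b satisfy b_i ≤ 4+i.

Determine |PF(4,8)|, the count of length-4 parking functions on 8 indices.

3645

Count = (9−4)·9^(4−1) = 5 · 729 = 3645 (Pollak)
One tuple (1,4,8,1) → sorted (1,1,4,8): b_i ≤ 4+i ∀i, a PF.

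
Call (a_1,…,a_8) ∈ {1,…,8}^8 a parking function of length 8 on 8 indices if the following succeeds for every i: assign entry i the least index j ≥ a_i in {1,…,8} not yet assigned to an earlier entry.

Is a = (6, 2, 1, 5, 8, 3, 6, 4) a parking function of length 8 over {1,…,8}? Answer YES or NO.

Sorted: b = (1, 2, 3, 4, 5, 6, 6, 8).
  b_1=1 ≤ 1
  b_2=2 ≤ 2
  b_3=3 ≤ 3
  b_4=4 ≤ 4
  b_5=5 ≤ 5
  b_6=6 ≤ 6
  b_7=6 ≤ 7
  b_8=8 ≤ 8
All bounds hold ⇒ YES

YES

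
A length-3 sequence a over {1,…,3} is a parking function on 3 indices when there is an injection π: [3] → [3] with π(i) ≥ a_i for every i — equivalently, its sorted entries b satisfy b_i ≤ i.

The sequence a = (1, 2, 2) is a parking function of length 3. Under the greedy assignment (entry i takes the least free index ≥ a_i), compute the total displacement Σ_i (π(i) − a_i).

1

Σπ = 3·4/2 = 6 (π permutes [3]); Σa = 1+2+2 = 5; disp = 6−5 = 1.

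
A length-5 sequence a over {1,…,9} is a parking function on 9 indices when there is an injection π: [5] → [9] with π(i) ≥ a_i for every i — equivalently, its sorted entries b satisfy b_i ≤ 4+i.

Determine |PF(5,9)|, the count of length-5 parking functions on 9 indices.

|PF(5,9)| = (10−5)·10^(5−1) = 5·10000 = 50000 (Konheim–Weiss)
Example (2,7,5,5,8) → sorted (2,5,5,7,8): b_i ≤ 4+i ∀i, a PF.

50000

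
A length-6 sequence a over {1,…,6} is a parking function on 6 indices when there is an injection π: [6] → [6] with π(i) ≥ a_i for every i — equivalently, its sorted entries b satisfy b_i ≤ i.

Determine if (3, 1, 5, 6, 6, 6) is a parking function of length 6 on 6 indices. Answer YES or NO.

NO

Rearranged: b = (1, 3, 5, 6, 6, 6).
  b_1=1 ≤ 1
  b_2=3 > 2
  fails at i=2 ⇒ NO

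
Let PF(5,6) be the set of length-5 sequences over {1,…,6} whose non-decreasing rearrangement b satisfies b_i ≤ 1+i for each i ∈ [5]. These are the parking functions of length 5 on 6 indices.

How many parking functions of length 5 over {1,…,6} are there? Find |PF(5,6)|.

4802

Count = 2·7^4 = 2·2401 = 4802
Example (5,4,4,2,3) → sorted (2,3,4,4,5): b_i ≤ 1+i ∀i, a PF.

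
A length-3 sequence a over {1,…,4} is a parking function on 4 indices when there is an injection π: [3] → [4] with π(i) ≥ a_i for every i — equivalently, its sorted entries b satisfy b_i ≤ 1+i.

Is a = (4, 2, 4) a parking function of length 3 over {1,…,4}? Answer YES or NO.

NO

Order a: b = (2, 4, 4).
  b_1=2 ≤ 2
  b_2=4 > 3
  fails at i=2 ⇒ NO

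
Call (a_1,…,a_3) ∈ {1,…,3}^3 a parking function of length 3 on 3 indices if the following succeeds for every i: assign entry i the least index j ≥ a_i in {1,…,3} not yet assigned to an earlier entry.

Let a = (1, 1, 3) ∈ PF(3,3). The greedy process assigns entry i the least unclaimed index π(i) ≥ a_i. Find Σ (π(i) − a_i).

1

Σπ = 3·4/2 = 6 (π permutes [3]); Σa = 1+1+3 = 5; disp = 6−5 = 1.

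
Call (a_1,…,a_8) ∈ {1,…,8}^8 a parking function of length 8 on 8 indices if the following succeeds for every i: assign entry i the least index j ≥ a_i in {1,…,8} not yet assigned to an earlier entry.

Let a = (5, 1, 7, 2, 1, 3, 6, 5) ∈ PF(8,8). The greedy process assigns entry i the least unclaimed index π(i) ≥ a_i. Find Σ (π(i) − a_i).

Σπ(i) = 1+…+8 = 36; Σa = 5+1+7+2+1+3+6+5 = 30; disp = 36−30 = 6.

6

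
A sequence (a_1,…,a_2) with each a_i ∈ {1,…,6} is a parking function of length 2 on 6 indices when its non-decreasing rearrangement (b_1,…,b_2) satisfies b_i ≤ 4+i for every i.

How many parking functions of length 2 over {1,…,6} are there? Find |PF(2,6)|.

|PF(2,6)| = (7−2)·7^(2−1) = 5·7 = 35 (Konheim–Weiss)
One tuple (3,1) → sorted (1,3): b_i ≤ 4+i ∀i, a PF.

35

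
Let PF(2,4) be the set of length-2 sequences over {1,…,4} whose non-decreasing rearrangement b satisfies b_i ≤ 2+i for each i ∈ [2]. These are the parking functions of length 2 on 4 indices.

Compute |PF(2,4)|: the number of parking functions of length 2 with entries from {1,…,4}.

Count = (4−2+1)·(4+1)^(2−1) = 3×5 = 15
E.g. (2,3) → sorted (2,3): b_i ≤ 2+i ∀i, a PF.

15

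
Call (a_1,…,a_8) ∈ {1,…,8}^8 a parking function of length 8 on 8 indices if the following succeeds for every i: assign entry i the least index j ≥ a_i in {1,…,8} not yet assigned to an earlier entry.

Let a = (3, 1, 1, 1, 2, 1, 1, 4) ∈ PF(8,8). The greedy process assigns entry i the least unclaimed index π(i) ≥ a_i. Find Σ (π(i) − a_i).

Σπ = 36 ({1..8} each once); Σa = 3+1+1+1+2+1+1+4 = 14; disp = 36−14 = 22.

22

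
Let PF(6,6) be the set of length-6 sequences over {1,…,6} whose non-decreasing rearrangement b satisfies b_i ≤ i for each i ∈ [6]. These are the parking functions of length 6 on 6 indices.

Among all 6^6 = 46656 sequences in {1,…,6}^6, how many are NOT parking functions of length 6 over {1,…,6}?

29849

|PF| = (6+1−6)·(6+1)^{6−1} = 1 · 16807 = 16807 (Pollak)
Check (6,1,4,5,3,6) → sorted (1,3,4,5,6,6): b_2=3>2, not a PF.
6^6 − 16807 = 46656 − 16807 = 29849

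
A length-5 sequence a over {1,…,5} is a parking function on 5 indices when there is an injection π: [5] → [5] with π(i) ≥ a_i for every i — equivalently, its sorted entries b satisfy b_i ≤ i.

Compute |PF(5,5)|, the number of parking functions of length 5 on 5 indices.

1296

|PF(5,5)| = (5+1−5)·(5+1)^{5−1} = 1×1296 = 1296 [KW]
E.g. (2,1,5,1,1) → sorted (1,1,1,2,5): b_i ≤ i ∀i, a PF.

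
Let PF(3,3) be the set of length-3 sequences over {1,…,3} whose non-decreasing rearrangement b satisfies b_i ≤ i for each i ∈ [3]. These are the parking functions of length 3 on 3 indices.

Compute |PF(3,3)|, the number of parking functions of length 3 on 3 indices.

Count = (4−3)·4^(3−1) = 1·16 = 16
One tuple (2,1,3) → sorted (1,2,3): b_i ≤ i ∀i, a PF.

16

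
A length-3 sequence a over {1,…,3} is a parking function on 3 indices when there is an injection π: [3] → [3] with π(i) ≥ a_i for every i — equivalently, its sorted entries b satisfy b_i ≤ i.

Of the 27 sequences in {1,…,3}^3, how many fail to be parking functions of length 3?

11

#PF = (4−3)·4^(3−1) = 1×16 = 16
E.g. (3,2,2) → sorted (2,2,3): b_1=2>1, not a PF.
So 27 − 16 = 11 fail.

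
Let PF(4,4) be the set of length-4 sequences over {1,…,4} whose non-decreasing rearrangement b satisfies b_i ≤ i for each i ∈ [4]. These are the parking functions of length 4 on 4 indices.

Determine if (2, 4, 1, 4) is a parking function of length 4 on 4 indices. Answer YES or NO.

NO

Order a: b = (1, 2, 4, 4).
  b_1=1 ≤ 1
  b_2=2 ≤ 2
  b_3=4 > 3
  fails at i=3 ⇒ NO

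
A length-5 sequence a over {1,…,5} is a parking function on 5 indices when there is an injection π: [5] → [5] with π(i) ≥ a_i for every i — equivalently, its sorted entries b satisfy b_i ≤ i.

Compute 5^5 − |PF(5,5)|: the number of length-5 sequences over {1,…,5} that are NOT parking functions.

#PF = 1·6^4 = 1×1296 = 1296
E.g. (4,5,3,4,5) → sorted (3,4,4,5,5): b_1=3>1, not a PF.
Total 3125; non-PF = 3125−1296 = 1829

1829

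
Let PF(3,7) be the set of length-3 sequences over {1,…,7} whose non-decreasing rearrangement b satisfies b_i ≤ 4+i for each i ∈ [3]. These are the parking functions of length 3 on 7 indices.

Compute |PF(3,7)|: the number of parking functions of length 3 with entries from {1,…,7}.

|PF(3,7)| = (8−3)·8^(3−1) = 5 · 64 = 320
Example (4,1,3) → sorted (1,3,4): b_i ≤ 4+i ∀i, a PF.

320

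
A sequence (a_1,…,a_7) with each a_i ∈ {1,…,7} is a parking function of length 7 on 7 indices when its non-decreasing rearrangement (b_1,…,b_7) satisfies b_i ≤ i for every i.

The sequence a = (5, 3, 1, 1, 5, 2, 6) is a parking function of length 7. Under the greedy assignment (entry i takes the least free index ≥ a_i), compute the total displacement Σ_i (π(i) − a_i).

5

Σπ = 7·8/2 = 28 (π permutes [7]); Σa = 5+3+1+1+5+2+6 = 23; disp = 28−23 = 5.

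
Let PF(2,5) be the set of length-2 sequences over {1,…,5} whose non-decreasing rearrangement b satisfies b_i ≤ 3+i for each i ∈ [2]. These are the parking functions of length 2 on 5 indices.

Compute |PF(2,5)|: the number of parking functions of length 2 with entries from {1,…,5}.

|PF(2,5)| = (6−2)·6^(2−1) = 4 · 6 = 24
Example (4,3) → sorted (3,4): b_i ≤ 3+i ∀i, a PF.

24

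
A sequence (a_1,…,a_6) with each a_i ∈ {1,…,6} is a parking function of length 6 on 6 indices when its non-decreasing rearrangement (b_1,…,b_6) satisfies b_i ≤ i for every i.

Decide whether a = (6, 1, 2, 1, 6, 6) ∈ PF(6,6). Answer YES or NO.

Rearranged: b = (1, 1, 2, 6, 6, 6).
  b_1=1 ≤ 1
  b_2=1 ≤ 2
  b_3=2 ≤ 3
  b_4=6 > 4
  fails at i=4 ⇒ NO

NO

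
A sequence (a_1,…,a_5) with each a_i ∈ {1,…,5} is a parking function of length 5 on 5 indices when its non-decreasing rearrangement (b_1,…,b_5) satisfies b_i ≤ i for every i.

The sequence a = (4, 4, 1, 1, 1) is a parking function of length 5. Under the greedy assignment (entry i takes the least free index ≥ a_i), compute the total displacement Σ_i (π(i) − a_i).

4

Σπ = 5·6/2 = 15 (π permutes [5]); Σa = 4+4+1+1+1 = 11; disp = 15−11 = 4.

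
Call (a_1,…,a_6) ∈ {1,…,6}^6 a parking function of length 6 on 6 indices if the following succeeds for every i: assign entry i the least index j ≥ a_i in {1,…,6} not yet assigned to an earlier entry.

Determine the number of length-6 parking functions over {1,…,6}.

16807

Count = (7−6)·7^(6−1) = 1×16807 = 16807 (Pollak)
One tuple (4,1,2,3,3,1) → sorted (1,1,2,3,3,4): b_i ≤ i ∀i, a PF.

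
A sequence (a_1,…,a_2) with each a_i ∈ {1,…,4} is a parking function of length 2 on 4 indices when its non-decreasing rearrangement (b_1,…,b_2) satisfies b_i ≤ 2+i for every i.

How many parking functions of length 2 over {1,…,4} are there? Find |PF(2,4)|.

|PF| = 3·5^1 = 3×5 = 15 [KW]
E.g. (3,2) → sorted (2,3): b_i ≤ 2+i ∀i, a PF.

15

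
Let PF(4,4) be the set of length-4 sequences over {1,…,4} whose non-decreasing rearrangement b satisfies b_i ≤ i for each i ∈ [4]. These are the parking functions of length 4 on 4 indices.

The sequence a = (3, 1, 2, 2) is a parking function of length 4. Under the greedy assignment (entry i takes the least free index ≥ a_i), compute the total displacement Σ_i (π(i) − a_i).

2

Σπ = 10 ({1..4} each once); Σa = 3+1+2+2 = 8; disp = 10−8 = 2.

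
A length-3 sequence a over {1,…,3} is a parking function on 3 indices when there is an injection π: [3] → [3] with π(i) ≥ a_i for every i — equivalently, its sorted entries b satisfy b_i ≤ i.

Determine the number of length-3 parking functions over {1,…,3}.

|PF| = (4−3)·4^(3−1) = 1·16 = 16 (Konheim–Weiss)
One tuple (3,1,1) → sorted (1,1,3): b_i ≤ i ∀i, a PF.

16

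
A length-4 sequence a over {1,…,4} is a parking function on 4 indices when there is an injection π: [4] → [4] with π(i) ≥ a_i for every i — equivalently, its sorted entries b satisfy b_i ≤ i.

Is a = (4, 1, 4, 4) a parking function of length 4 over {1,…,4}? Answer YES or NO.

NO

Rearranged: b = (1, 4, 4, 4).
  b_1=1 ≤ 1
  b_2=4 > 2
  fails at i=2 ⇒ NO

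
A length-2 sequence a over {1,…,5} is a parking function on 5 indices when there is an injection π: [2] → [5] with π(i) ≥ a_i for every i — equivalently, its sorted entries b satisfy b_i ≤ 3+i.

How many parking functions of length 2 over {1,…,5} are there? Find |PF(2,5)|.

24

|PF| = 4·6^1 = 4·6 = 24 (Pollak)
Example (4,3) → sorted (3,4): b_i ≤ 3+i ∀i, a PF.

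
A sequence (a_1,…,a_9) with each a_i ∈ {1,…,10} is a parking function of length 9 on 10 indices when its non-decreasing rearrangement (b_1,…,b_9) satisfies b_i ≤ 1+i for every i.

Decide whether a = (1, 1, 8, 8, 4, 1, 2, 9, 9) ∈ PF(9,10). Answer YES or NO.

NO

Order a: b = (1, 1, 1, 2, 4, 8, 8, 9, 9).
  b_1=1 ≤ 2
  b_2=1 ≤ 3
  b_3=1 ≤ 4
  b_4=2 ≤ 5
  b_5=4 ≤ 6
  b_6=8 > 7
  fails at i=6 ⇒ NO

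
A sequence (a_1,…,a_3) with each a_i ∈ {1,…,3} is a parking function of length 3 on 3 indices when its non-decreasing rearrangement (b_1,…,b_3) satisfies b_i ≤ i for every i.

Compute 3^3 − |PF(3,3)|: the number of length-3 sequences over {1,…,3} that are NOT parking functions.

11

#PF = (3+1−3)·(3+1)^{3−1} = 1×16 = 16 (Konheim–Weiss)
Example (3,2,2) → sorted (2,2,3): b_1=2>1, not a PF.
So 27 − 16 = 11 fail.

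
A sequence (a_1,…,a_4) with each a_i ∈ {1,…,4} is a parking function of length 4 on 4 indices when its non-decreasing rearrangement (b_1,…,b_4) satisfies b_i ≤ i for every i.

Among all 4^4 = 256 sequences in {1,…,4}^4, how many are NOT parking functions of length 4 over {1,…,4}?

131

Count = (4−4+1)·(4+1)^(4−1) = 1 · 125 = 125
Example (2,4,3,4) → sorted (2,3,4,4): b_1=2>1, not a PF.
Total 256; non-PF = 256−125 = 131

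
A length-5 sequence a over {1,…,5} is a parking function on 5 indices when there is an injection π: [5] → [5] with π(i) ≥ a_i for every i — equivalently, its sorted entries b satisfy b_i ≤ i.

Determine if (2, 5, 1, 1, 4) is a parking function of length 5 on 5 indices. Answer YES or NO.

Sorted: b = (1, 1, 2, 4, 5).
  b_1=1 ≤ 1
  b_2=1 ≤ 2
  b_3=2 ≤ 3
  b_4=4 ≤ 4
  b_5=5 ≤ 5
All bounds hold ⇒ YES

YES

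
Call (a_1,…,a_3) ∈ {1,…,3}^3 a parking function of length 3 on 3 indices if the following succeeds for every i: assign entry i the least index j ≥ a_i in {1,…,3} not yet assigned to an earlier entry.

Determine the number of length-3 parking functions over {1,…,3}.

|PF| = (3+1−3)·(3+1)^{3−1} = 1×16 = 16 (Pollak)
E.g. (2,2,1) → sorted (1,2,2): b_i ≤ i ∀i, a PF.

16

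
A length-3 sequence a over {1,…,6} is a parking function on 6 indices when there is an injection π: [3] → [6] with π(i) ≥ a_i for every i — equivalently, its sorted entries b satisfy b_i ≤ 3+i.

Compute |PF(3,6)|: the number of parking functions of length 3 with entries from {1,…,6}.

|PF(3,6)| = (6−3+1)·(6+1)^(3−1) = 4×49 = 196
Example (5,4,6) → sorted (4,5,6): b_i ≤ 3+i ∀i, a PF.

196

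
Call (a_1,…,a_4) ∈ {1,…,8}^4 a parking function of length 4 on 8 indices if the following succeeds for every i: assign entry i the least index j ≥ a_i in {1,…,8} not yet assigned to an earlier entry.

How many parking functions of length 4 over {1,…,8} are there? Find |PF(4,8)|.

#PF = (8+1−4)·(8+1)^{4−1} = 5 · 729 = 3645 (Konheim–Weiss)
E.g. (5,1,1,3) → sorted (1,1,3,5): b_i ≤ 4+i ∀i, a PF.

3645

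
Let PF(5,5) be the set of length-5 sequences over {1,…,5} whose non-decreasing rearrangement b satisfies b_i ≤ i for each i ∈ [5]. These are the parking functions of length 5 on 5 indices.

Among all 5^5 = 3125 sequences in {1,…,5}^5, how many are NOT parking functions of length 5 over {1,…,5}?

1829

|PF(5,5)| = 1·6^4 = 1·1296 = 1296
Example (5,5,5,3,3) → sorted (3,3,5,5,5): b_1=3>1, not a PF.
5^5 − 1296 = 3125 − 1296 = 1829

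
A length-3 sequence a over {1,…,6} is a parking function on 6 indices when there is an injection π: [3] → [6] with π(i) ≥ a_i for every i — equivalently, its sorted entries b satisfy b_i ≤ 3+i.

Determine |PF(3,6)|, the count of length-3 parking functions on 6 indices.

|PF(3,6)| = (7−3)·7^(3−1) = 4 · 49 = 196 [KW]
One tuple (5,5,3) → sorted (3,5,5): b_i ≤ 3+i ∀i, a PF.

196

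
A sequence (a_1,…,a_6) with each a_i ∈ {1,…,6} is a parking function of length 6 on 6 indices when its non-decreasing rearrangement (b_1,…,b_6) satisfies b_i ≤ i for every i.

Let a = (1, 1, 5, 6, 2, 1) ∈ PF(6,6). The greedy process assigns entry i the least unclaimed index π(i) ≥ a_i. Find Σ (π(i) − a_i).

5

Σπ = 21 ({1..6} each once); Σa = 1+1+5+6+2+1 = 16; disp = 21−16 = 5.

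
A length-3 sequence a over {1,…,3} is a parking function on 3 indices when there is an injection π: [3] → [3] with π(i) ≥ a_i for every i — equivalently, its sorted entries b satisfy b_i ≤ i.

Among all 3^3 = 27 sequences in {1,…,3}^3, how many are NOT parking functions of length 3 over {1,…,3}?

|PF| = (3−3+1)·(3+1)^(3−1) = 1·16 = 16 (Konheim–Weiss)
One tuple (3,2,3) → sorted (2,3,3): b_1=2>1, not a PF.
So 27 − 16 = 11 fail.

11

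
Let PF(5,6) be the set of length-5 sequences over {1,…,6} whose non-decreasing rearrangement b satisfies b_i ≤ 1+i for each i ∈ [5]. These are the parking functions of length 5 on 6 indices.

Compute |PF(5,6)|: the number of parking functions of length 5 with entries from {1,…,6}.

4802

Count = 2·7^4 = 2 · 2401 = 4802 (Pollak)
Example (5,1,6,2,1) → sorted (1,1,2,5,6): b_i ≤ 1+i ∀i, a PF.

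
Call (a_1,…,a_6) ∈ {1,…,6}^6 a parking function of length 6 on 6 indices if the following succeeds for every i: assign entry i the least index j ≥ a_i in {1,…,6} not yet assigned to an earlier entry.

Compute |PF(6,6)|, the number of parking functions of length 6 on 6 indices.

|PF(6,6)| = 1·7^5 = 1×16807 = 16807 (Pollak)
E.g. (4,5,1,5,2,1) → sorted (1,1,2,4,5,5): b_i ≤ i ∀i, a PF.

16807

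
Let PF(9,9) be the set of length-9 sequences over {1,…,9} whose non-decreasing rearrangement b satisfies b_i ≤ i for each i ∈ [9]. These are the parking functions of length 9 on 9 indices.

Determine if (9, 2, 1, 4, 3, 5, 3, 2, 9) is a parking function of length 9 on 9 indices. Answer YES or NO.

NO

Order a: b = (1, 2, 2, 3, 3, 4, 5, 9, 9).
  b_1=1 ≤ 1
  b_2=2 ≤ 2
  b_3=2 ≤ 3
  b_4=3 ≤ 4
  b_5=3 ≤ 5
  b_6=4 ≤ 6
  b_7=5 ≤ 7
  b_8=9 > 8
  fails at i=8 ⇒ NO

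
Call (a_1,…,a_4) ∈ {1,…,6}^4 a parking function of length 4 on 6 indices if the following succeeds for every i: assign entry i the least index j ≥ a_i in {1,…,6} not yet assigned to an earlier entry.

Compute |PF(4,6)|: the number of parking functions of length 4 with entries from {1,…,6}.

|PF(4,6)| = (7−4)·7^(4−1) = 3×343 = 1029 (Konheim–Weiss)
Check (1,3,6,5) → sorted (1,3,5,6): b_i ≤ 2+i ∀i, a PF.

1029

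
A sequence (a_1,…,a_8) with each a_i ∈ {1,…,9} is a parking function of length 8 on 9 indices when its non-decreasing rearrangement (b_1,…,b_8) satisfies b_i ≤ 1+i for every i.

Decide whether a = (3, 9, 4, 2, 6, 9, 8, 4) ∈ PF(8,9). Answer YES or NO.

NO

Sorted: b = (2, 3, 4, 4, 6, 8, 9, 9).
  b_1=2 ≤ 2
  b_2=3 ≤ 3
  b_3=4 ≤ 4
  b_4=4 ≤ 5
  b_5=6 ≤ 6
  b_6=8 > 7
  fails at i=6 ⇒ NO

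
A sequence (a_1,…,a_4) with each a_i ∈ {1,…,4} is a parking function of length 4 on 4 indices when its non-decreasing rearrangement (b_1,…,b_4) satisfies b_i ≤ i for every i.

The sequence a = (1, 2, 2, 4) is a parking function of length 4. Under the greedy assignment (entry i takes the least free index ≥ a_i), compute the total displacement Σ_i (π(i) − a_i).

Σπ(i) = 1+…+4 = 10; Σa = 1+2+2+4 = 9; disp = 10−9 = 1.

1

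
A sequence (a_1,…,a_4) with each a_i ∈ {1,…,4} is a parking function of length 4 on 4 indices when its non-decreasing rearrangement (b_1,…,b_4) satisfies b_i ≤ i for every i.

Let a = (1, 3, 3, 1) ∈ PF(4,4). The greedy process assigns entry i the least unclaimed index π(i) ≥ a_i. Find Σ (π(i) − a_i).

2

Σπ = 4·5/2 = 10 (π permutes [4]); Σa = 1+3+3+1 = 8; disp = 10−8 = 2.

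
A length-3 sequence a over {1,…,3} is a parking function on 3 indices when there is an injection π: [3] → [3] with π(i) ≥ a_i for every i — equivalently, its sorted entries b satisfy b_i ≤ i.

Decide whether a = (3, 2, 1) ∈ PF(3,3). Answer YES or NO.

Order a: b = (1, 2, 3).
  b_1=1 ≤ 1
  b_2=2 ≤ 2
  b_3=3 ≤ 3
All bounds hold ⇒ YES

YES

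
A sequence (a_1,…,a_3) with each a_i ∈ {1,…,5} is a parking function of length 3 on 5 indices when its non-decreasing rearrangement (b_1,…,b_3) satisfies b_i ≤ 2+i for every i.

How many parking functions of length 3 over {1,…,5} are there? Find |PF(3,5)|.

108

|PF| = (5+1−3)·(5+1)^{3−1} = 3×36 = 108 [KW]
E.g. (3,4,5) → sorted (3,4,5): b_i ≤ 2+i ∀i, a PF.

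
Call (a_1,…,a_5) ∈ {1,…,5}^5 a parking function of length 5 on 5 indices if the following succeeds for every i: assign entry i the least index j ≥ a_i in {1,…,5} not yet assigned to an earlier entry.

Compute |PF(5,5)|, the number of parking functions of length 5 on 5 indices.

Count = (6−5)·6^(5−1) = 1 · 1296 = 1296 [KW]
One tuple (5,2,2,4,1) → sorted (1,2,2,4,5): b_i ≤ i ∀i, a PF.

1296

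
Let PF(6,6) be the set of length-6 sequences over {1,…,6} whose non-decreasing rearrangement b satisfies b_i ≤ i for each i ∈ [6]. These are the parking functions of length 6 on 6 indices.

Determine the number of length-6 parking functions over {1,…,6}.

16807

|PF(6,6)| = (6+1−6)·(6+1)^{6−1} = 1 · 16807 = 16807 [KW]
Example (2,1,2,5,5,4) → sorted (1,2,2,4,5,5): b_i ≤ i ∀i, a PF.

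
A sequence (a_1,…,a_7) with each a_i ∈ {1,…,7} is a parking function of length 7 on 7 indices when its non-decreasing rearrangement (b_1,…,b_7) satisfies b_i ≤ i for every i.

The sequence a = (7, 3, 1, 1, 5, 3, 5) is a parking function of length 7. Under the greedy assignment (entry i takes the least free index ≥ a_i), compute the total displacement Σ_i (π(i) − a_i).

Σπ(i) = 1+…+7 = 28; Σa = 7+3+1+1+5+3+5 = 25; disp = 28−25 = 3.

3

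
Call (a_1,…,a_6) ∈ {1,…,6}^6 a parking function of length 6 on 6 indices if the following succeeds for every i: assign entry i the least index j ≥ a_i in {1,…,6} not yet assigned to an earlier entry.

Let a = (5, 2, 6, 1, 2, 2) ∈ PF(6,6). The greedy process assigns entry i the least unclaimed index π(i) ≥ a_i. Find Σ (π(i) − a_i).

Σπ = 6·7/2 = 21 (π permutes [6]); Σa = 5+2+6+1+2+2 = 18; disp = 21−18 = 3.

3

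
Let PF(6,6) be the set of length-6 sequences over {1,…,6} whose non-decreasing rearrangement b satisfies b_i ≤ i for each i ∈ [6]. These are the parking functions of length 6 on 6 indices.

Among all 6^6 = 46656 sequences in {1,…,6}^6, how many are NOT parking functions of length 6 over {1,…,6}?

|PF(6,6)| = (6−6+1)·(6+1)^(6−1) = 1·16807 = 16807 [KW]
One tuple (6,6,5,6,4,3) → sorted (3,4,5,6,6,6): b_1=3>1, not a PF.
So 46656 − 16807 = 29849 fail.

29849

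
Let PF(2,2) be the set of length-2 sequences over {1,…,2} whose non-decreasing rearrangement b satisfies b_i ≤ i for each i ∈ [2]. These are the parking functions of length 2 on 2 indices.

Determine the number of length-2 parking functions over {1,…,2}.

3

Count = (2−2+1)·(2+1)^(2−1) = 1·3 = 3 (Konheim–Weiss)
One tuple (1,1) → sorted (1,1): b_i ≤ i ∀i, a PF.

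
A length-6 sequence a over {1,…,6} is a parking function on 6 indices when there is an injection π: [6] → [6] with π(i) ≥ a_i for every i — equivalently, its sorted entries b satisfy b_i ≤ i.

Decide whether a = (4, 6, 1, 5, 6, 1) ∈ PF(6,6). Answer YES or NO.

NO

Rearranged: b = (1, 1, 4, 5, 6, 6).
  b_1=1 ≤ 1
  b_2=1 ≤ 2
  b_3=4 > 3
  fails at i=3 ⇒ NO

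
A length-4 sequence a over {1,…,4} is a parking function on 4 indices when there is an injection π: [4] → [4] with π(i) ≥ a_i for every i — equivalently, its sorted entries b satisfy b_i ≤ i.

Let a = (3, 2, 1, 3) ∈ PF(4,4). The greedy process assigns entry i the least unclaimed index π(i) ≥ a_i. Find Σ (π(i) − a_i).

1

Σπ = 4·5/2 = 10 (π permutes [4]); Σa = 3+2+1+3 = 9; disp = 10−9 = 1.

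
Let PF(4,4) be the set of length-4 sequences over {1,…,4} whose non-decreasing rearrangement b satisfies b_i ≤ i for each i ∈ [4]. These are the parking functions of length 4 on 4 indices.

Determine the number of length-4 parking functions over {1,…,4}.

Count = (5−4)·5^(4−1) = 1 · 125 = 125 (Pollak)
One tuple (4,1,2,2) → sorted (1,2,2,4): b_i ≤ i ∀i, a PF.

125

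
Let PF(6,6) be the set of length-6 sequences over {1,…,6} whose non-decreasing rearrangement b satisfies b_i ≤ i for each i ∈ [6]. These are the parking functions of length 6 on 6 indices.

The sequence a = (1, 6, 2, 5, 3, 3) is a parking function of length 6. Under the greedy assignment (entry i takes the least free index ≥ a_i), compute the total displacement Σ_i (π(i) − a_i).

Σπ = 6·7/2 = 21 (π permutes [6]); Σa = 1+6+2+5+3+3 = 20; disp = 21−20 = 1.

1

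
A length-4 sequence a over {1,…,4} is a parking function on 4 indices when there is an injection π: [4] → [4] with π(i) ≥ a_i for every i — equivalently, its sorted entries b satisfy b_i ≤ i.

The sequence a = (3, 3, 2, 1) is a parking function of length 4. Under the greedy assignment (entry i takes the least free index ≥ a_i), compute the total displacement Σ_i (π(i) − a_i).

1

Σπ(i) = 1+…+4 = 10; Σa = 3+3+2+1 = 9; disp = 10−9 = 1.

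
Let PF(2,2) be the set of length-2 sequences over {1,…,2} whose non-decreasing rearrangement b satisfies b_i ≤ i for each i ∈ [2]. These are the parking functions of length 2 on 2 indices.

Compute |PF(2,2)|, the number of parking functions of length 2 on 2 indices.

3

|PF| = 1·3^1 = 1 · 3 = 3 (Konheim–Weiss)
One tuple (1,2) → sorted (1,2): b_i ≤ i ∀i, a PF.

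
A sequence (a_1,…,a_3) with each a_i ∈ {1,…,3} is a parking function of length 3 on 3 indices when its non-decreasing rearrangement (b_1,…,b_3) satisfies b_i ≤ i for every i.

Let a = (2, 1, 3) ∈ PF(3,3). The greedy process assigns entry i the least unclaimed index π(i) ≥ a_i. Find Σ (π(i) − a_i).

0

Σπ = 6 ({1..3} each once); Σa = 2+1+3 = 6; disp = 6−6 = 0.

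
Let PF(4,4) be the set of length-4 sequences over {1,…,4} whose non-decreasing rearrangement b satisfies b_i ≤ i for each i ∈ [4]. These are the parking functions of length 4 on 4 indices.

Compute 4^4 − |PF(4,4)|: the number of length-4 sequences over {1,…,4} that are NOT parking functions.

131

Count = 1·5^3 = 1·125 = 125 (Konheim–Weiss)
E.g. (4,4,3,2) → sorted (2,3,4,4): b_1=2>1, not a PF.
So 256 − 125 = 131 fail.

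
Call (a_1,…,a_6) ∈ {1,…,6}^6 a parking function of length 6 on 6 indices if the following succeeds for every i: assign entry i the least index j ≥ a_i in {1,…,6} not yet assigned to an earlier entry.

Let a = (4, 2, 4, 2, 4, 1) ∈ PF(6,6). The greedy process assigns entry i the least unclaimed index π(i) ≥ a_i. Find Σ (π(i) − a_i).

4

Σπ(i) = 1+…+6 = 21; Σa = 4+2+4+2+4+1 = 17; disp = 21−17 = 4.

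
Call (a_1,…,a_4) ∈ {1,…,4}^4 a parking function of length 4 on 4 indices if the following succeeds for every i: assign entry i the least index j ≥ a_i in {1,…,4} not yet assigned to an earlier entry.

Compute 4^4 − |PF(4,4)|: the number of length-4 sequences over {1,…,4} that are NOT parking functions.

131

Count = (5−4)·5^(4−1) = 1 · 125 = 125 (Pollak)
One tuple (4,3,4,3) → sorted (3,3,4,4): b_1=3>1, not a PF.
So 256 − 125 = 131 fail.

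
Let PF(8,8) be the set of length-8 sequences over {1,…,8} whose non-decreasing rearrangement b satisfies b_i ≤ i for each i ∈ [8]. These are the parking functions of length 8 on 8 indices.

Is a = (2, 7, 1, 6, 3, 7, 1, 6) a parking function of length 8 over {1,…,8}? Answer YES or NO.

NO

Order a: b = (1, 1, 2, 3, 6, 6, 7, 7).
  b_1=1 ≤ 1
  b_2=1 ≤ 2
  b_3=2 ≤ 3
  b_4=3 ≤ 4
  b_5=6 > 5
  fails at i=5 ⇒ NO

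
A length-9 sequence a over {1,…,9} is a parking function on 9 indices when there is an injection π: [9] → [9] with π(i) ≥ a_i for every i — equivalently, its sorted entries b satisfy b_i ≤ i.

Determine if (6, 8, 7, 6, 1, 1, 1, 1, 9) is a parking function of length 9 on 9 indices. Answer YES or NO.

NO

Sorted: b = (1, 1, 1, 1, 6, 6, 7, 8, 9).
  b_1=1 ≤ 1
  b_2=1 ≤ 2
  b_3=1 ≤ 3
  b_4=1 ≤ 4
  b_5=6 > 5
  fails at i=5 ⇒ NO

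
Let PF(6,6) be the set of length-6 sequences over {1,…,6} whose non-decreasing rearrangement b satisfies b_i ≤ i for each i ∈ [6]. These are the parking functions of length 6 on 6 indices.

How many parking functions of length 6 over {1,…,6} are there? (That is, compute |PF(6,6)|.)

16807

|PF| = 1·7^5 = 1×16807 = 16807
One tuple (3,2,1,5,2,4) → sorted (1,2,2,3,4,5): b_i ≤ i ∀i, a PF.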